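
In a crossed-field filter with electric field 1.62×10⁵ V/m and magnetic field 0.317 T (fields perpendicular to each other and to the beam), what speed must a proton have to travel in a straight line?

v = 5.11×10⁵ m/s

For undeflected motion the electric and magnetic forces balance: qE = qvB.
v = E/B = 1.62×10⁵/0.317 = 5.11×10⁵ m/s.
The result is independent of the particle's charge and mass.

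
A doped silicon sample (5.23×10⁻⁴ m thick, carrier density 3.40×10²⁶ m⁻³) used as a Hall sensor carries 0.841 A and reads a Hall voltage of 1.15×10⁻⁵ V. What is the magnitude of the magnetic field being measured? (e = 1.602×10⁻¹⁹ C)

B ≈ 0.390 T

From V_H = IB/(n e t), B = V_H n e t / I.
B = (1.15×10⁻⁵)(3.40×10²⁶)(1.602×10⁻¹⁹)(5.23×10⁻⁴)/0.841 ≈ 0.390 T.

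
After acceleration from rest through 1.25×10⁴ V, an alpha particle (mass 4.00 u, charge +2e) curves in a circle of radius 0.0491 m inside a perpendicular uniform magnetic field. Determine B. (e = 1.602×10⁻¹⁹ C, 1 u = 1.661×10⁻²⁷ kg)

v = √(2|q|V/m) = √(2·3.204×10⁻¹⁹·1.25×10⁴/6.644×10⁻²⁷) ≈ 1.098×10⁶ m/s.
B = mv/(|q|r) = (6.644×10⁻²⁷)(1.098×10⁶)/((3.204×10⁻¹⁹)(0.0491)) ≈ 0.464 T.

B ≈ 0.464 T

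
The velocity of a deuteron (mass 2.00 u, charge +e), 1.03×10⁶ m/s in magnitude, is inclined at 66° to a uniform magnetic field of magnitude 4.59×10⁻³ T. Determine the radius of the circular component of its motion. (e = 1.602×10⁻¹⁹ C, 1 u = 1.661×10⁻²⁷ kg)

v⊥ = v sinθ = 1.03×10⁶·sin66° ≈ 9.410×10⁵ m/s.
r = m v⊥/(|q|B) = (3.322×10⁻²⁷)(9.410×10⁵)/((1.602×10⁻¹⁹)(4.59×10⁻³)) ≈ 4.25 m.

r ≈ 4.25 m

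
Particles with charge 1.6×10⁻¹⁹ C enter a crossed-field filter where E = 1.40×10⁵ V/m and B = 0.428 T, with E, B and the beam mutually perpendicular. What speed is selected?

v = 3.27×10⁵ m/s

Zero net Lorentz force requires |qE| = |q v×B|, i.e. E = vB.
v = E/B = 1.40×10⁵/0.428 = 3.27×10⁵ m/s.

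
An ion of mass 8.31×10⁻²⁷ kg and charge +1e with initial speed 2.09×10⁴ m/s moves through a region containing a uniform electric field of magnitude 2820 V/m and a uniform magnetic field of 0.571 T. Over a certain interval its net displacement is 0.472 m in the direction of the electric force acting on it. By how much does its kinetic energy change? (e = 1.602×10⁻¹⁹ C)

The magnetic force is always ⟂ v and does no work; only the electric force changes KE.
ΔKE = F_E · d = |q|E d = (1.602×10⁻¹⁹)(2820)(0.472) ≈ 2.13×10⁻¹⁶ J.

ΔKE ≈ 2.13×10⁻¹⁶ J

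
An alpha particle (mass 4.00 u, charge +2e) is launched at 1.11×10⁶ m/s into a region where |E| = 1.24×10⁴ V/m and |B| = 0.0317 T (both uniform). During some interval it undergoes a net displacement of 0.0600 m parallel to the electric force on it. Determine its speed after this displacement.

B does no work; ΔKE = |q|E d.
½mv_f² = ½mv₀² + |q|Ed = ½(6.644×10⁻²⁷)(1.11×10⁶)² + (3.204×10⁻¹⁹)(1.24×10⁴)(0.0600) ≈ 4.093×10⁻¹⁵ J + 2.384×10⁻¹⁶ J ≈ 4.331×10⁻¹⁵ J.
v_f = √(2·4.331×10⁻¹⁵/6.644×10⁻²⁷) ≈ 1.14×10⁶ m/s.

v_f ≈ 1.14×10⁶ m/s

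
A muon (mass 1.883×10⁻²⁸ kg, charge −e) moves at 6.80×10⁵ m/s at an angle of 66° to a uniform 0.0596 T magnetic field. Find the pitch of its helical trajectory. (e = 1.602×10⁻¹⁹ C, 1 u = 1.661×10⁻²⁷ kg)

v∥ = v cosθ = 6.80×10⁵·cos66° ≈ 2.766×10⁵ m/s.
T = 2πm/(|q|B) = 2π(1.883×10⁻²⁸)/((1.602×10⁻¹⁹)(0.0596)) ≈ 1.239×10⁻⁷ s.
pitch = v∥ T = (2.766×10⁵)(1.239×10⁻⁷) ≈ 0.0343 m.

p ≈ 0.0343 m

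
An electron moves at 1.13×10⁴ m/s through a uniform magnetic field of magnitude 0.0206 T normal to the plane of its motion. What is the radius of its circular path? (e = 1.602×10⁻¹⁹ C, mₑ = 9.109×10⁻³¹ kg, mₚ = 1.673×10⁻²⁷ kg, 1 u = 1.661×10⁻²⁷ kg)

The magnetic force provides the centripetal force: |q|vB = mv²/r.
r = mv/(|q|B) = (9.109×10⁻³¹)(1.13×10⁴)/((1.602×10⁻¹⁹)(0.0206)) ≈ 3.12×10⁻⁶ m.

r ≈ 3.12×10⁻⁶ m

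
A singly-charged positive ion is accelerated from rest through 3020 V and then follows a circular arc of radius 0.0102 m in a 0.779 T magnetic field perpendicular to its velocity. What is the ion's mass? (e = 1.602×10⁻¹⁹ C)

m ≈ 1.67×10⁻²⁷ kg

Combine |q|V = ½mv² and r = mv/(|q|B): eliminate v to get m = qB²r²/(2V).
m = (1.602×10⁻¹⁹)(0.779)²(0.0102)²/(2·3020) ≈ 1.67×10⁻²⁷ kg.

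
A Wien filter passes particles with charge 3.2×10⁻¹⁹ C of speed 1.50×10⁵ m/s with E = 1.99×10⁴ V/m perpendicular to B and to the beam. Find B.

Balance of forces in the selector: qE = qvB ⇒ B = E/v.
B = 1.99×10⁴/1.50×10⁵ = 0.133 T.

B = 0.133 T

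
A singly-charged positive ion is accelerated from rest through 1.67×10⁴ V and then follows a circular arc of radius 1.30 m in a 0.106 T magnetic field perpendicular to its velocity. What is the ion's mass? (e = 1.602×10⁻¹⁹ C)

Combine |q|V = ½mv² and r = mv/(|q|B): eliminate v to get m = qB²r²/(2V).
m = (1.602×10⁻¹⁹)(0.106)²(1.30)²/(2·1.67×10⁴) ≈ 9.11×10⁻²⁶ kg.

m ≈ 9.11×10⁻²⁶ kg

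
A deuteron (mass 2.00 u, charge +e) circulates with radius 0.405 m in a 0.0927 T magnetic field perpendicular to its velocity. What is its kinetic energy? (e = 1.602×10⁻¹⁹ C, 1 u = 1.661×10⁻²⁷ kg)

KE ≈ 3.40×10⁴ eV

v = |q|Br/m, then KE = ½mv² = (qBr)²/(2m).
v = (1.602×10⁻¹⁹)(0.0927)(0.405)/3.322×10⁻²⁷ ≈ 1.810×10⁶ m/s.
KE = ½(3.322×10⁻²⁷)(1.810×10⁶)² ≈ 5.44×10⁻¹⁵ J = 3.40×10⁴ eV.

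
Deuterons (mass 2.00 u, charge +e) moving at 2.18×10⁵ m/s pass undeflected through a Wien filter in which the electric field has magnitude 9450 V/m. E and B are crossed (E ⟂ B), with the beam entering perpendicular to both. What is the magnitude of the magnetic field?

Balance of forces in the selector: qE = qvB ⇒ B = E/v.
B = 9450/2.18×10⁵ = 0.0433 T.

B = 0.0433 T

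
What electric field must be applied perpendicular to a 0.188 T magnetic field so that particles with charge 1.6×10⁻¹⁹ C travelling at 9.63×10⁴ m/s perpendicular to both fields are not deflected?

E = 1.81×10⁴ V/m

For straight-line motion qE = qvB, so E = vB.
E = 9.63×10⁴ × 0.188 = 1.81×10⁴ V/m.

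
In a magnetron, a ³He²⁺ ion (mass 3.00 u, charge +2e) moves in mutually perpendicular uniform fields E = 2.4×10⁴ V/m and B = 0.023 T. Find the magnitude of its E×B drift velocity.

v_d ≈ 1.0×10⁶ m/s

In crossed fields the guiding centre drifts at v_d = |E×B|/B² = E/B, independent of charge and mass.
v_d = 2.4×10⁴/0.023 = 1.0×10⁶ m/s.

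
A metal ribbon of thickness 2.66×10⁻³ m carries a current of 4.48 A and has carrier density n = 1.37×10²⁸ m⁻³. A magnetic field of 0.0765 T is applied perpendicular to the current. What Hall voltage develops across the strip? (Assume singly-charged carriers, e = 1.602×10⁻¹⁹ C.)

V_H ≈ 5.87×10⁻⁸ V

V_H = IB/(n e t).
V_H = (4.48)(0.0765)/((1.37×10²⁸)(1.602×10⁻¹⁹)(2.66×10⁻³)) ≈ 5.87×10⁻⁸ V.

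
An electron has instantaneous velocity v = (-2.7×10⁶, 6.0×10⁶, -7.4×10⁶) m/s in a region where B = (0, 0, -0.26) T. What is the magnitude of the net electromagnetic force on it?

|F| ≈ 2.74×10⁻¹³ N

v×B = (-1.56×10⁶, -7.02×10⁵, 0) N/C.
F = q v×B = (−1.602×10⁻¹⁹ C)·(-1.56×10⁶, -7.02×10⁵, 0) = (2.50×10⁻¹³, 1.12×10⁻¹³, 0) N.
|F| = 2.74×10⁻¹³ N.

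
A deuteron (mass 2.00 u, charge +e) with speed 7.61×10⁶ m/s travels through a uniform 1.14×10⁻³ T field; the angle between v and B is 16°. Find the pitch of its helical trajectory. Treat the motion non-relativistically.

p ≈ 836 m

v∥ = v cosθ = 7.61×10⁶·cos16° ≈ 7.315×10⁶ m/s.
T = 2πm/(|q|B) = 2π(3.322×10⁻²⁷)/((1.602×10⁻¹⁹)(1.14×10⁻³)) ≈ 1.143×10⁻⁴ s.
pitch = v∥ T = (7.315×10⁶)(1.143×10⁻⁴) ≈ 836 m.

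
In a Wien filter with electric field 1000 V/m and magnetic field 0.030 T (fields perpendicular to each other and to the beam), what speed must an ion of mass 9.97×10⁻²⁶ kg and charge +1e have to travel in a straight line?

For undeflected motion the electric and magnetic forces balance: qE = qvB.
v = E/B = 1000/0.030 = 3.3×10⁴ m/s.

v = 3.3×10⁴ m/s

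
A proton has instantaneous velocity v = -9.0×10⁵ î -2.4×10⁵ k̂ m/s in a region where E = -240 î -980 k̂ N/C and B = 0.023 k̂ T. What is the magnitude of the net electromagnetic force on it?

|F| ≈ 3.32×10⁻¹⁵ N

v×B = (0, 2.07×10⁴, 0) N/C.
E + v×B = (-240, 2.07×10⁴, -980) N/C.
F = q(E + v×B) = (1.602×10⁻¹⁹ C)·(-240, 2.07×10⁴, -980) = (-3.84×10⁻¹⁷, 3.32×10⁻¹⁵, -1.57×10⁻¹⁶) N.
|F| = 3.32×10⁻¹⁵ N.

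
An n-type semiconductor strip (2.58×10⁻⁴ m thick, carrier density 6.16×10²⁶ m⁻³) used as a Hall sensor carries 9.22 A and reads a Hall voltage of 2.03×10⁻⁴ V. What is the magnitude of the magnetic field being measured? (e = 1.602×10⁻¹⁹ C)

From V_H = IB/(n e t), B = V_H n e t / I.
B = (2.03×10⁻⁴)(6.16×10²⁶)(1.602×10⁻¹⁹)(2.58×10⁻⁴)/9.22 ≈ 0.561 T.

B ≈ 0.561 T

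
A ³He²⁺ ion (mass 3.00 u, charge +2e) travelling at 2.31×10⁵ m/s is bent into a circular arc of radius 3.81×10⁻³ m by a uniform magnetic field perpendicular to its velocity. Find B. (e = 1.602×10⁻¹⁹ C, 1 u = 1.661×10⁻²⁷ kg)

From |q|vB = mv²/r, B = mv/(|q|r).
B = (4.983×10⁻²⁷)(2.31×10⁵)/((3.204×10⁻¹⁹)(3.81×10⁻³)) ≈ 0.943 T.

B ≈ 0.943 T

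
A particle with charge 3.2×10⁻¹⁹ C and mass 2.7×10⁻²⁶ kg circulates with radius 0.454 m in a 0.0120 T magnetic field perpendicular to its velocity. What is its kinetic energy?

v = |q|Br/m, then KE = ½mv² = (qBr)²/(2m).
v = (3.2×10⁻¹⁹)(0.0120)(0.454)/2.7×10⁻²⁶ ≈ 6.457×10⁴ m/s.
KE = ½(2.7×10⁻²⁶)(6.457×10⁴)² ≈ 5.63×10⁻¹⁷ J = 351 eV.

KE ≈ 351 eV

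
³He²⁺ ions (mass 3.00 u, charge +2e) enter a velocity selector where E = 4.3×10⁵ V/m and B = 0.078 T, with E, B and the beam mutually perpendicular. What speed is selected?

Straight-line motion ⇒ electric and magnetic forces cancel, so E = vB.
v = E/B = 4.3×10⁵/0.078 = 5.5×10⁶ m/s.

v = 5.5×10⁶ m/s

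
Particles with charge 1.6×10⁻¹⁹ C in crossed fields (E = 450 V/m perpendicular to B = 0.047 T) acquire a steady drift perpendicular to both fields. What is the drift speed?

The E×B drift speed is v_d = E/B.
v_d = 450/0.047 = 9600 m/s.

v_d ≈ 9600 m/s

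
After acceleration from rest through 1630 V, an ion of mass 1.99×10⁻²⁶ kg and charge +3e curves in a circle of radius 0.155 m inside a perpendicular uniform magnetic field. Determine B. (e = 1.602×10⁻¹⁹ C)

B ≈ 0.0750 T

v = √(2|q|V/m) = √(2·4.806×10⁻¹⁹·1630/1.99×10⁻²⁶) ≈ 2.806×10⁵ m/s.
B = mv/(|q|r) = (1.99×10⁻²⁶)(2.806×10⁵)/((4.806×10⁻¹⁹)(0.155)) ≈ 0.0750 T.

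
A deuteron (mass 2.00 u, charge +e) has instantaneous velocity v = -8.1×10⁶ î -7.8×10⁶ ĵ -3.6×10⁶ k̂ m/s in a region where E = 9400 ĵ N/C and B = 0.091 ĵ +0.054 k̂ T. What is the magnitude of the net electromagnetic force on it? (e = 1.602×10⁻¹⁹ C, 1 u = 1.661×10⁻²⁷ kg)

v×B = (-9.36×10⁴, 4.37×10⁵, -7.37×10⁵) N/C.
E + v×B = (-9.36×10⁴, 4.47×10⁵, -7.37×10⁵) N/C.
F = q(E + v×B) = (1.602×10⁻¹⁹ C)·(-9.36×10⁴, 4.47×10⁵, -7.37×10⁵) = (-1.50×10⁻¹⁴, 7.16×10⁻¹⁴, -1.18×10⁻¹³) N.
|F| = 1.39×10⁻¹³ N.

|F| ≈ 1.39×10⁻¹³ N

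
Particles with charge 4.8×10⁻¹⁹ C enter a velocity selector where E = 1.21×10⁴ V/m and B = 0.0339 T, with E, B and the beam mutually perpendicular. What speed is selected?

v = 3.57×10⁵ m/s

Zero net Lorentz force requires |qE| = |q v×B|, i.e. E = vB.
v = E/B = 1.21×10⁴/0.0339 = 3.57×10⁵ m/s.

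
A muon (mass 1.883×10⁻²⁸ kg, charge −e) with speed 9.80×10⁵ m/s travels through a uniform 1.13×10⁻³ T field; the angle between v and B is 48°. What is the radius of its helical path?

r ≈ 0.758 m

v⊥ = v sinθ = 9.80×10⁵·sin48° ≈ 7.283×10⁵ m/s.
r = m v⊥/(|q|B) = (1.883×10⁻²⁸)(7.283×10⁵)/((1.602×10⁻¹⁹)(1.13×10⁻³)) ≈ 0.758 m.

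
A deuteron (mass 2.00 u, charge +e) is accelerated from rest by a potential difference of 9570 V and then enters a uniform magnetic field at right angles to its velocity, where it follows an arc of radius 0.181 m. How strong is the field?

B ≈ 0.110 T

v = √(2|q|V/m) = √(2·1.602×10⁻¹⁹·9570/3.322×10⁻²⁷) ≈ 9.607×10⁵ m/s.
B = mv/(|q|r) = (3.322×10⁻²⁷)(9.607×10⁵)/((1.602×10⁻¹⁹)(0.181)) ≈ 0.110 T.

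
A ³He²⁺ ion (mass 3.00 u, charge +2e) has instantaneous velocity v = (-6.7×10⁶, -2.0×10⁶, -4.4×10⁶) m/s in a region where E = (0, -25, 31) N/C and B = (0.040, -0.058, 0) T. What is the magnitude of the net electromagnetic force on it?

v×B = (-2.55×10⁵, -1.76×10⁵, 4.69×10⁵) N/C.
E + v×B = (-2.55×10⁵, -1.76×10⁵, 4.69×10⁵) N/C.
F = q(E + v×B) = (3.204×10⁻¹⁹ C)·(-2.55×10⁵, -1.76×10⁵, 4.69×10⁵) = (-8.18×10⁻¹⁴, -5.64×10⁻¹⁴, 1.50×10⁻¹³) N.
|F| = 1.80×10⁻¹³ N.

|F| ≈ 1.80×10⁻¹³ N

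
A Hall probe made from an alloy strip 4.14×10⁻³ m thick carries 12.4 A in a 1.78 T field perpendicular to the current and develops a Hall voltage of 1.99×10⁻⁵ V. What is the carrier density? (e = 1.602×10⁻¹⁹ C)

From V_H = IB/(n e t), n = IB/(V_H e t).
n = (12.4)(1.78)/((1.99×10⁻⁵)(1.602×10⁻¹⁹)(4.14×10⁻³)) ≈ 1.67×10²⁷ m⁻³.

n ≈ 1.67×10²⁷ m⁻³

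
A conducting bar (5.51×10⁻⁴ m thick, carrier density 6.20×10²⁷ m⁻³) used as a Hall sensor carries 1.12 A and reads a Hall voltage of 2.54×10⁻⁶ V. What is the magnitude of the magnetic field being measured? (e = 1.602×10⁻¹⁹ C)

B ≈ 1.24 T

From V_H = IB/(n e t), B = V_H n e t / I.
B = (2.54×10⁻⁶)(6.20×10²⁷)(1.602×10⁻¹⁹)(5.51×10⁻⁴)/1.12 ≈ 1.24 T.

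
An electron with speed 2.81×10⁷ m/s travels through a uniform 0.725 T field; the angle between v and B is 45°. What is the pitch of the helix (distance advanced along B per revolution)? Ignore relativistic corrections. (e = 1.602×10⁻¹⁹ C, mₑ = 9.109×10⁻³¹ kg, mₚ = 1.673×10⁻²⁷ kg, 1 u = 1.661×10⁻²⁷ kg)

v∥ = v cosθ = 2.81×10⁷·cos45° ≈ 1.987×10⁷ m/s.
T = 2πm/(|q|B) = 2π(9.109×10⁻³¹)/((1.602×10⁻¹⁹)(0.725)) ≈ 4.928×10⁻¹¹ s.
pitch = v∥ T = (1.987×10⁷)(4.928×10⁻¹¹) ≈ 9.79×10⁻⁴ m.

p ≈ 9.79×10⁻⁴ m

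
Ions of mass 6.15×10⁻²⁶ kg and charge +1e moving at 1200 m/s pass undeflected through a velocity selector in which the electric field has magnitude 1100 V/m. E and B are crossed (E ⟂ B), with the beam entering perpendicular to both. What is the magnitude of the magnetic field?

B = 0.92 T

Balance of forces in the selector: qE = qvB ⇒ B = E/v.
B = 1100/1200 = 0.92 T.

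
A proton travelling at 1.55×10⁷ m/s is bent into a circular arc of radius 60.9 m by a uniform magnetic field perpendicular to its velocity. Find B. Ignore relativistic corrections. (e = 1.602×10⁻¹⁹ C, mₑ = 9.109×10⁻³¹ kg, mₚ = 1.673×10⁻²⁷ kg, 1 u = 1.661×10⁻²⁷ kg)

B ≈ 2.66×10⁻³ T

From |q|vB = mv²/r, B = mv/(|q|r).
B = (1.673×10⁻²⁷)(1.55×10⁷)/((1.602×10⁻¹⁹)(60.9)) ≈ 2.66×10⁻³ T.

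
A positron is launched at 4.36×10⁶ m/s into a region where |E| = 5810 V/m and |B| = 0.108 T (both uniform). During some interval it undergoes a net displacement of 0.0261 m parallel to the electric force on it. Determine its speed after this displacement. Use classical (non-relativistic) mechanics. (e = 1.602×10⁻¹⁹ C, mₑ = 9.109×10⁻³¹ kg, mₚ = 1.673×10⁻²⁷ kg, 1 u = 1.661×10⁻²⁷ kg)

v_f ≈ 8.51×10⁶ m/s

B does no work; ΔKE = |q|E d.
½mv_f² = ½mv₀² + |q|Ed = ½(9.109×10⁻³¹)(4.36×10⁶)² + (1.602×10⁻¹⁹)(5810)(0.0261) ≈ 8.658×10⁻¹⁸ J + 2.429×10⁻¹⁷ J ≈ 3.295×10⁻¹⁷ J.
v_f = √(2·3.295×10⁻¹⁷/9.109×10⁻³¹) ≈ 8.51×10⁶ m/s.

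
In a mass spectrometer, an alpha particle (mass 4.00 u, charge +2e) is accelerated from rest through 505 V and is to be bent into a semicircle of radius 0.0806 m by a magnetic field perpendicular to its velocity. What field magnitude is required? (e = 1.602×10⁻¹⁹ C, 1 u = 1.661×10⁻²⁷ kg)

B ≈ 0.0568 T

v = √(2|q|V/m) = √(2·3.204×10⁻¹⁹·505/6.644×10⁻²⁷) ≈ 2.207×10⁵ m/s.
B = mv/(|q|r) = (6.644×10⁻²⁷)(2.207×10⁵)/((3.204×10⁻¹⁹)(0.0806)) ≈ 0.0568 T.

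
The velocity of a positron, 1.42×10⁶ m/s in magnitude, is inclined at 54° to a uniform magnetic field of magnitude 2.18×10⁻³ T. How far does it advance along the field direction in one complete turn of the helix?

p ≈ 0.0137 m

v∥ = v cosθ = 1.42×10⁶·cos54° ≈ 8.347×10⁵ m/s.
T = 2πm/(|q|B) = 2π(9.109×10⁻³¹)/((1.602×10⁻¹⁹)(2.18×10⁻³)) ≈ 1.639×10⁻⁸ s.
pitch = v∥ T = (8.347×10⁵)(1.639×10⁻⁸) ≈ 0.0137 m.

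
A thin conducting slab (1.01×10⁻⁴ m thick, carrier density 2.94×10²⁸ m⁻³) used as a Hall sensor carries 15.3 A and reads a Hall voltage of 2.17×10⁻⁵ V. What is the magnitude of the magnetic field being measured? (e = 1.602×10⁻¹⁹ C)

B ≈ 0.675 T

From V_H = IB/(n e t), B = V_H n e t / I.
B = (2.17×10⁻⁵)(2.94×10²⁸)(1.602×10⁻¹⁹)(1.01×10⁻⁴)/15.3 ≈ 0.675 T.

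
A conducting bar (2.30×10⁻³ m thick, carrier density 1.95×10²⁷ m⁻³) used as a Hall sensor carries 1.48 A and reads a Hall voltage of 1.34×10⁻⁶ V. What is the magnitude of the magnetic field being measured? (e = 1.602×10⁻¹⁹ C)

From V_H = IB/(n e t), B = V_H n e t / I.
B = (1.34×10⁻⁶)(1.95×10²⁷)(1.602×10⁻¹⁹)(2.30×10⁻³)/1.48 ≈ 0.651 T.

B ≈ 0.651 T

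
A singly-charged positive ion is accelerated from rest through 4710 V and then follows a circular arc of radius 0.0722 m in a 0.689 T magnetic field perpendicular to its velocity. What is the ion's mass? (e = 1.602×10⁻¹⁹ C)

m ≈ 4.21×10⁻²⁶ kg

Combine |q|V = ½mv² and r = mv/(|q|B): eliminate v to get m = qB²r²/(2V).
m = (1.602×10⁻¹⁹)(0.689)²(0.0722)²/(2·4710) ≈ 4.21×10⁻²⁶ kg.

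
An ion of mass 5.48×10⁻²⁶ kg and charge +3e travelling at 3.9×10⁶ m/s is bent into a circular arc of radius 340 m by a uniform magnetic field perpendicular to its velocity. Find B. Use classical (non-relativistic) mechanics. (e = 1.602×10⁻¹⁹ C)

From |q|vB = mv²/r, B = mv/(|q|r).
B = (5.48×10⁻²⁶)(3.9×10⁶)/((4.806×10⁻¹⁹)(340)) ≈ 1.3×10⁻³ T.

B ≈ 1.3×10⁻³ T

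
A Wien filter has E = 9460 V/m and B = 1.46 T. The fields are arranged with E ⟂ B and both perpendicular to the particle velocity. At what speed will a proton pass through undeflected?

v = 6480 m/s

For undeflected motion the electric and magnetic forces balance: qE = qvB.
v = E/B = 9460/1.46 = 6480 m/s.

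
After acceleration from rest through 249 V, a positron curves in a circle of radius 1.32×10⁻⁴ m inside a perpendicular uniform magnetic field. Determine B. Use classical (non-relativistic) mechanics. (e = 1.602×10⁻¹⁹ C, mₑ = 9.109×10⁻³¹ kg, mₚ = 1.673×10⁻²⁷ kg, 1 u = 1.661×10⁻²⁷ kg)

v = √(2|q|V/m) = √(2·1.602×10⁻¹⁹·249/9.109×10⁻³¹) ≈ 9.359×10⁶ m/s.
B = mv/(|q|r) = (9.109×10⁻³¹)(9.359×10⁶)/((1.602×10⁻¹⁹)(1.32×10⁻⁴)) ≈ 0.403 T.

B ≈ 0.403 T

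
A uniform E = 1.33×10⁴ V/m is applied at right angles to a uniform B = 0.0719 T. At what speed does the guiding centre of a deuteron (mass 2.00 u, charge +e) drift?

v_d ≈ 1.85×10⁵ m/s

In crossed fields the guiding centre drifts at v_d = |E×B|/B² = E/B, independent of charge and mass.
v_d = 1.33×10⁴/0.0719 = 1.85×10⁵ m/s.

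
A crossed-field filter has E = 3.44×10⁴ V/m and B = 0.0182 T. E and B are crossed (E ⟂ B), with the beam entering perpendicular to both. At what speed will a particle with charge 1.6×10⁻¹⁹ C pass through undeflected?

Zero net Lorentz force requires |qE| = |q v×B|, i.e. E = vB.
v = E/B = 3.44×10⁴/0.0182 = 1.89×10⁶ m/s.

v = 1.89×10⁶ m/s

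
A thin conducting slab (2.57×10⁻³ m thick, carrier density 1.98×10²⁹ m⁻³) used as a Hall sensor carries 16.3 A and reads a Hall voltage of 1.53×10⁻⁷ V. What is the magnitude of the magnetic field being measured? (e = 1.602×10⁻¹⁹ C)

From V_H = IB/(n e t), B = V_H n e t / I.
B = (1.53×10⁻⁷)(1.98×10²⁹)(1.602×10⁻¹⁹)(2.57×10⁻³)/16.3 ≈ 0.765 T.

B ≈ 0.765 T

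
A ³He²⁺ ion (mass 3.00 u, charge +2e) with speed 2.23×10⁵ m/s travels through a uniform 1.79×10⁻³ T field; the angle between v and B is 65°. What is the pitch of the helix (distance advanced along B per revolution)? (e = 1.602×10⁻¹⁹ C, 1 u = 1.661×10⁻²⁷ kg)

p ≈ 5.14 m

v∥ = v cosθ = 2.23×10⁵·cos65° ≈ 9.424×10⁴ m/s.
T = 2πm/(|q|B) = 2π(4.983×10⁻²⁷)/((3.204×10⁻¹⁹)(1.79×10⁻³)) ≈ 5.459×10⁻⁵ s.
pitch = v∥ T = (9.424×10⁴)(5.459×10⁻⁵) ≈ 5.14 m.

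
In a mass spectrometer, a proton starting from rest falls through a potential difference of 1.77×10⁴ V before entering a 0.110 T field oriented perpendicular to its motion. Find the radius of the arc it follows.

Acceleration: |q|V = ½mv² ⇒ v = √(2|q|V/m) = √(2·1.602×10⁻¹⁹·1.77×10⁴/1.673×10⁻²⁷) ≈ 1.841×10⁶ m/s.
In the field: r = mv/(|q|B) = (1.673×10⁻²⁷)(1.841×10⁶)/((1.602×10⁻¹⁹)(0.110)) ≈ 0.175 m.

r ≈ 0.175 m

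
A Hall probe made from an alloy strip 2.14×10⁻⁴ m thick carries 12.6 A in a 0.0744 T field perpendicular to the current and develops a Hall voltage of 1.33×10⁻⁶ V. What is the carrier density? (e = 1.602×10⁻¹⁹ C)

From V_H = IB/(n e t), n = IB/(V_H e t).
n = (12.6)(0.0744)/((1.33×10⁻⁶)(1.602×10⁻¹⁹)(2.14×10⁻⁴)) ≈ 2.06×10²⁸ m⁻³.

n ≈ 2.06×10²⁸ m⁻³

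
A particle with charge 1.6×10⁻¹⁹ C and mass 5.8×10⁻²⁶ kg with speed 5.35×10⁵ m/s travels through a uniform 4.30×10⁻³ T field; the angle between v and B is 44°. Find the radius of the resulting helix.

r ≈ 31.3 m

v⊥ = v sinθ = 5.35×10⁵·sin44° ≈ 3.716×10⁵ m/s.
r = m v⊥/(|q|B) = (5.8×10⁻²⁶)(3.716×10⁵)/((1.6×10⁻¹⁹)(4.30×10⁻³)) ≈ 31.3 m.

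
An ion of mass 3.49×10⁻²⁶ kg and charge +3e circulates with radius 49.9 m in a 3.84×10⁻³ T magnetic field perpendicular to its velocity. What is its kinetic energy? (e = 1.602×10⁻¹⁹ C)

v = |q|Br/m, then KE = ½mv² = (qBr)²/(2m).
v = (4.806×10⁻¹⁹)(3.84×10⁻³)(49.9)/3.49×10⁻²⁶ ≈ 2.639×10⁶ m/s.
KE = ½(3.49×10⁻²⁶)(2.639×10⁶)² ≈ 1.21×10⁻¹³ J = 7.58×10⁵ eV.

KE ≈ 7.58×10⁵ eV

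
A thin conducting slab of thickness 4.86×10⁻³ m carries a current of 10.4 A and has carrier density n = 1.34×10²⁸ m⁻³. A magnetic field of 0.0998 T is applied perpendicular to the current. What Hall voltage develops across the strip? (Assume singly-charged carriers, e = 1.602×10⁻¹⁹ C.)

V_H = IB/(n e t).
V_H = (10.4)(0.0998)/((1.34×10²⁸)(1.602×10⁻¹⁹)(4.86×10⁻³)) ≈ 9.95×10⁻⁸ V.

V_H ≈ 9.95×10⁻⁸ V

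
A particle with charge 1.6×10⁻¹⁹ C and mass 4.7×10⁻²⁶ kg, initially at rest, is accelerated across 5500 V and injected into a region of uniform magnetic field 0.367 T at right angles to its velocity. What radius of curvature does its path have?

r ≈ 0.155 m

Acceleration: |q|V = ½mv² ⇒ v = √(2|q|V/m) = √(2·1.6×10⁻¹⁹·5500/4.7×10⁻²⁶) ≈ 1.935×10⁵ m/s.
In the field: r = mv/(|q|B) = (4.7×10⁻²⁶)(1.935×10⁵)/((1.6×10⁻¹⁹)(0.367)) ≈ 0.155 m.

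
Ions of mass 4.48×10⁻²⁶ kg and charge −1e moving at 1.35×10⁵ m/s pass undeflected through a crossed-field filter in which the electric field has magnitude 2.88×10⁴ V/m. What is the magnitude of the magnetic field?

B = 0.213 T

Balance of forces in the selector: qE = qvB ⇒ B = E/v.
B = 2.88×10⁴/1.35×10⁵ = 0.213 T.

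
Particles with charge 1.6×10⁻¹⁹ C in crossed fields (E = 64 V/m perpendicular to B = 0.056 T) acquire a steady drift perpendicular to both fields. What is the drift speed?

v_d ≈ 1100 m/s

The E×B drift speed is v_d = E/B.
v_d = 64/0.056 = 1100 m/s.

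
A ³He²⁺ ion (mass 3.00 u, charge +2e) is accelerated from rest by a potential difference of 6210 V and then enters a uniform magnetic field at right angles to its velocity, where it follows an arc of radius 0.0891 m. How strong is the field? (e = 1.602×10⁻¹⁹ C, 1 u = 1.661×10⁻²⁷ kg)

B ≈ 0.156 T

v = √(2|q|V/m) = √(2·3.204×10⁻¹⁹·6210/4.983×10⁻²⁷) ≈ 8.936×10⁵ m/s.
B = mv/(|q|r) = (4.983×10⁻²⁷)(8.936×10⁵)/((3.204×10⁻¹⁹)(0.0891)) ≈ 0.156 T.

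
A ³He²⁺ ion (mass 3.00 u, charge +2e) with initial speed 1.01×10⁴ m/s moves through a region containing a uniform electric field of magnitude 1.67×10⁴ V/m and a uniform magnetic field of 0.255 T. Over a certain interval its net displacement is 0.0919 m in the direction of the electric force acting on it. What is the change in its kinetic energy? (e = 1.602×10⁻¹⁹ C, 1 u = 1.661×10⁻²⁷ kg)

The magnetic force is always ⟂ v and does no work; only the electric force changes KE.
ΔKE = F_E · d = |q|E d = (3.204×10⁻¹⁹)(1.67×10⁴)(0.0919) ≈ 4.92×10⁻¹⁶ J.

ΔKE ≈ 4.92×10⁻¹⁶ J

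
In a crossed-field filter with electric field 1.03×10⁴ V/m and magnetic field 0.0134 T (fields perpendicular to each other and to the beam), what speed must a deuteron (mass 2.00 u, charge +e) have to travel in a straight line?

For undeflected motion the electric and magnetic forces balance: qE = qvB.
v = E/B = 1.03×10⁴/0.0134 = 7.69×10⁵ m/s.

v = 7.69×10⁵ m/s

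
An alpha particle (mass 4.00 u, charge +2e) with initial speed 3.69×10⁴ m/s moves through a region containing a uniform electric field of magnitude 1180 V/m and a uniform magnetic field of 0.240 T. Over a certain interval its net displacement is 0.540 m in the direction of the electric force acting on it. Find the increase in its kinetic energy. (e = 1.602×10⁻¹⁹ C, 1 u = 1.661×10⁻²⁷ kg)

The magnetic force is always ⟂ v and does no work; only the electric force changes KE.
ΔKE = F_E · d = |q|E d = (3.204×10⁻¹⁹)(1180)(0.540) ≈ 2.04×10⁻¹⁶ J.

ΔKE ≈ 2.04×10⁻¹⁶ J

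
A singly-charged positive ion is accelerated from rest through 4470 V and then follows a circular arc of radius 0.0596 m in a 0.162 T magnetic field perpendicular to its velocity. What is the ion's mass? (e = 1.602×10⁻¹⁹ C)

m ≈ 1.67×10⁻²⁷ kg

Combine |q|V = ½mv² and r = mv/(|q|B): eliminate v to get m = qB²r²/(2V).
m = (1.602×10⁻¹⁹)(0.162)²(0.0596)²/(2·4470) ≈ 1.67×10⁻²⁷ kg.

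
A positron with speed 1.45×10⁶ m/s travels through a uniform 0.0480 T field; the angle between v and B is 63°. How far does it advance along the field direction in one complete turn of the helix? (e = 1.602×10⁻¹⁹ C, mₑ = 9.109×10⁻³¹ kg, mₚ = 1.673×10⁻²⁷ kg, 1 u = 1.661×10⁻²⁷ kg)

p ≈ 4.90×10⁻⁴ m

v∥ = v cosθ = 1.45×10⁶·cos63° ≈ 6.583×10⁵ m/s.
T = 2πm/(|q|B) = 2π(9.109×10⁻³¹)/((1.602×10⁻¹⁹)(0.0480)) ≈ 7.443×10⁻¹⁰ s.
pitch = v∥ T = (6.583×10⁵)(7.443×10⁻¹⁰) ≈ 4.90×10⁻⁴ m.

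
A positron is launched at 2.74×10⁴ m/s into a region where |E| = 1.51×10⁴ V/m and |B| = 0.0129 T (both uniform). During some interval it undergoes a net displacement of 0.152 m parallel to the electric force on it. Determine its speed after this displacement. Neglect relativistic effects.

v_f ≈ 2.84×10⁷ m/s

B does no work; ΔKE = |q|E d.
½mv_f² = ½mv₀² + |q|Ed = ½(9.109×10⁻³¹)(2.74×10⁴)² + (1.602×10⁻¹⁹)(1.51×10⁴)(0.152) ≈ 3.419×10⁻²² J + 3.677×10⁻¹⁶ J ≈ 3.677×10⁻¹⁶ J.
v_f = √(2·3.677×10⁻¹⁶/9.109×10⁻³¹) ≈ 2.84×10⁷ m/s.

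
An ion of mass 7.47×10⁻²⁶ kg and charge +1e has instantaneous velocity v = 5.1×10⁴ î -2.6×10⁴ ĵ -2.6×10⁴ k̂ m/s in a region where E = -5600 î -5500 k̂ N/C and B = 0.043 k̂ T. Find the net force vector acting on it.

v×B = (-1120, -2190, 0) N/C.
E + v×B = (-6720, -2190, -5500) N/C.
F = q(E + v×B) = (1.602×10⁻¹⁹ C)·(-6720, -2190, -5500) = (-1.08×10⁻¹⁵, -3.51×10⁻¹⁶, -8.81×10⁻¹⁶) N.

F ≈ (-1.08×10⁻¹⁵, -3.51×10⁻¹⁶, -8.81×10⁻¹⁶) N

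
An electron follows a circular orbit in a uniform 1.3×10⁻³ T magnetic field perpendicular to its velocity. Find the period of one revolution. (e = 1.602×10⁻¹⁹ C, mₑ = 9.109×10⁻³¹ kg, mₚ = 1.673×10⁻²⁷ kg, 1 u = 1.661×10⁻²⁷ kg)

The cyclotron period depends only on m, q, B: T = 2πm/(|q|B).
T = 2π(9.109×10⁻³¹)/((1.602×10⁻¹⁹)(1.3×10⁻³)) ≈ 2.7×10⁻⁸ s.

T ≈ 2.7×10⁻⁸ s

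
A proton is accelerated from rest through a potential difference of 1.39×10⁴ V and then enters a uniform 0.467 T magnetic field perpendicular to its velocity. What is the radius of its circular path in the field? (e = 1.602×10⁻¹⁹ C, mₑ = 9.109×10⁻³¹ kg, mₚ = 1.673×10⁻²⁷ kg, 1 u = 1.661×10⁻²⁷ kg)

Acceleration: |q|V = ½mv² ⇒ v = √(2|q|V/m) = √(2·1.602×10⁻¹⁹·1.39×10⁴/1.673×10⁻²⁷) ≈ 1.632×10⁶ m/s.
In the field: r = mv/(|q|B) = (1.673×10⁻²⁷)(1.632×10⁶)/((1.602×10⁻¹⁹)(0.467)) ≈ 0.0365 m.

r ≈ 0.0365 m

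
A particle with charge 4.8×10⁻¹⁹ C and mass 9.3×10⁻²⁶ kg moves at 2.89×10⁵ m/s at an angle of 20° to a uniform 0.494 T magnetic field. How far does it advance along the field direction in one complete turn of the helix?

p ≈ 0.669 m

v∥ = v cosθ = 2.89×10⁵·cos20° ≈ 2.716×10⁵ m/s.
T = 2πm/(|q|B) = 2π(9.3×10⁻²⁶)/((4.8×10⁻¹⁹)(0.494)) ≈ 2.464×10⁻⁶ s.
pitch = v∥ T = (2.716×10⁵)(2.464×10⁻⁶) ≈ 0.669 m.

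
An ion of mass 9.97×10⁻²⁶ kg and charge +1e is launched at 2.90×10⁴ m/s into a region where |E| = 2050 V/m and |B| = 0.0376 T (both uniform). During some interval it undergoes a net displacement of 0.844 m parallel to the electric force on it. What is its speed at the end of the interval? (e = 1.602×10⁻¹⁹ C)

v_f ≈ 8.00×10⁴ m/s

B does no work; ΔKE = |q|E d.
½mv_f² = ½mv₀² + |q|Ed = ½(9.97×10⁻²⁶)(2.90×10⁴)² + (1.602×10⁻¹⁹)(2050)(0.844) ≈ 4.192×10⁻¹⁷ J + 2.772×10⁻¹⁶ J ≈ 3.191×10⁻¹⁶ J.
v_f = √(2·3.191×10⁻¹⁶/9.97×10⁻²⁶) ≈ 8.00×10⁴ m/s.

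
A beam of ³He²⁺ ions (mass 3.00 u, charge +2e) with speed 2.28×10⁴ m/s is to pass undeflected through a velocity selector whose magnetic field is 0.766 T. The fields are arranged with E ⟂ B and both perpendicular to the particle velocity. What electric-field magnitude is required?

E = 1.75×10⁴ V/m

For straight-line motion qE = qvB, so E = vB.
E = 2.28×10⁴ × 0.766 = 1.75×10⁴ V/m.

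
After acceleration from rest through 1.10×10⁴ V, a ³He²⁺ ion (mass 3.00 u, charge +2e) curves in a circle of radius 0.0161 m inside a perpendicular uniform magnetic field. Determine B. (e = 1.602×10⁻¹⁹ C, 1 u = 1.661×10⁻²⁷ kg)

B ≈ 1.15 T

v = √(2|q|V/m) = √(2·3.204×10⁻¹⁹·1.10×10⁴/4.983×10⁻²⁷) ≈ 1.189×10⁶ m/s.
B = mv/(|q|r) = (4.983×10⁻²⁷)(1.189×10⁶)/((3.204×10⁻¹⁹)(0.0161)) ≈ 1.15 T.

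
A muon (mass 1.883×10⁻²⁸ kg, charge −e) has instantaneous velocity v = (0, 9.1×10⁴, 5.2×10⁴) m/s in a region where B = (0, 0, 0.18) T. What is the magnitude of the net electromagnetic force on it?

|F| ≈ 2.62×10⁻¹⁵ N

v×B = (1.64×10⁴, 0, 0) N/C.
F = q v×B = (−1.602×10⁻¹⁹ C)·(1.64×10⁴, 0, 0) = (-2.62×10⁻¹⁵, 0, 0) N.
|F| = 2.62×10⁻¹⁵ N.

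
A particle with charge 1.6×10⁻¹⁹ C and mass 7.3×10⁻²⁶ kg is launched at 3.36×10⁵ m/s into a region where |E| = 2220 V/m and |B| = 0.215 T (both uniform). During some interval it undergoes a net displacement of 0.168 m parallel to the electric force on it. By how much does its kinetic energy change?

ΔKE ≈ 5.97×10⁻¹⁷ J

The magnetic force is always ⟂ v and does no work; only the electric force changes KE.
ΔKE = F_E · d = |q|E d = (1.6×10⁻¹⁹)(2220)(0.168) ≈ 5.97×10⁻¹⁷ J.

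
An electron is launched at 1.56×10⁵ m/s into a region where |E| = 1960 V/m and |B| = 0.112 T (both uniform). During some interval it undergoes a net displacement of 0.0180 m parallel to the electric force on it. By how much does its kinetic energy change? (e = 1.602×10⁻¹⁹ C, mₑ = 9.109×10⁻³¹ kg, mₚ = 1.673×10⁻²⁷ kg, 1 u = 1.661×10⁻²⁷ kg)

The magnetic force is always ⟂ v and does no work; only the electric force changes KE.
ΔKE = F_E · d = |q|E d = (1.602×10⁻¹⁹)(1960)(0.0180) ≈ 5.65×10⁻¹⁸ J.

ΔKE ≈ 5.65×10⁻¹⁸ J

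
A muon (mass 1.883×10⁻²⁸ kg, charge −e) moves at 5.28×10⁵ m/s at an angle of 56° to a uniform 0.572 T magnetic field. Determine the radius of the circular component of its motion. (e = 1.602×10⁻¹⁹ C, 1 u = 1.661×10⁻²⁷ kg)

v⊥ = v sinθ = 5.28×10⁵·sin56° ≈ 4.377×10⁵ m/s.
r = m v⊥/(|q|B) = (1.883×10⁻²⁸)(4.377×10⁵)/((1.602×10⁻¹⁹)(0.572)) ≈ 8.99×10⁻⁴ m.

r ≈ 8.99×10⁻⁴ m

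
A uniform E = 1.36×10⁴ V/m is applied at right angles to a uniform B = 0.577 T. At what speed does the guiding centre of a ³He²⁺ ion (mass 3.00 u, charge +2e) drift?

The E×B drift speed is v_d = E/B.
v_d = 1.36×10⁴/0.577 = 2.36×10⁴ m/s.

v_d ≈ 2.36×10⁴ m/s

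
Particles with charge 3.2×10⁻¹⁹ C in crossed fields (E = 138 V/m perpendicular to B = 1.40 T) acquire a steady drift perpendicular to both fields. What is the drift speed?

v_d ≈ 98.6 m/s

The steady drift has the magnetic force balancing the electric force, so v_d = E/B.
v_d = 138/1.40 = 98.6 m/s.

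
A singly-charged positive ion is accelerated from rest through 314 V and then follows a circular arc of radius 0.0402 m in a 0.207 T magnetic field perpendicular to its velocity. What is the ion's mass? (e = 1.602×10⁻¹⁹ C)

m ≈ 1.77×10⁻²⁶ kg

Combine |q|V = ½mv² and r = mv/(|q|B): eliminate v to get m = qB²r²/(2V).
m = (1.602×10⁻¹⁹)(0.207)²(0.0402)²/(2·314) ≈ 1.77×10⁻²⁶ kg.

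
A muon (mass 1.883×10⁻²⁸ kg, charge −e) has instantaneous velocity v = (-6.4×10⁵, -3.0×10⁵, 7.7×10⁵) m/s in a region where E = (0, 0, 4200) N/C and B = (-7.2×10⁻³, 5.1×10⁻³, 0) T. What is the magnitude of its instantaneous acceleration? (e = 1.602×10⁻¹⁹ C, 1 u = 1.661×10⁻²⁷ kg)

|a| ≈ 5.87×10¹² m/s²

v×B = (-3930, -5540, -5420) N/C.
E + v×B = (-3930, -5540, -1220) N/C.
F = q(E + v×B) = (−1.602×10⁻¹⁹ C)·(-3930, -5540, -1220) = (6.29×10⁻¹⁶, 8.88×10⁻¹⁶, 1.96×10⁻¹⁶) N.
|a| = |F|/m = 1.106×10⁻¹⁵/1.883×10⁻²⁸ ≈ 5.87×10¹² m/s².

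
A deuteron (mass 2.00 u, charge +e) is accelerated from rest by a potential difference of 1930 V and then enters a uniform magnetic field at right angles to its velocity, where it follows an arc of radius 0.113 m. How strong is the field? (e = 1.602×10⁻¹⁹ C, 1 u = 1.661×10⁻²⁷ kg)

B ≈ 0.0792 T

v = √(2|q|V/m) = √(2·1.602×10⁻¹⁹·1930/3.322×10⁻²⁷) ≈ 4.314×10⁵ m/s.
B = mv/(|q|r) = (3.322×10⁻²⁷)(4.314×10⁵)/((1.602×10⁻¹⁹)(0.113)) ≈ 0.0792 T.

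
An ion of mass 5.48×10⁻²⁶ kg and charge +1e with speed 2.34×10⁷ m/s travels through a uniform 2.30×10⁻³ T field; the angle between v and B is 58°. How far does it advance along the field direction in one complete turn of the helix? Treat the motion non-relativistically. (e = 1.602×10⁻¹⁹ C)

v∥ = v cosθ = 2.34×10⁷·cos58° ≈ 1.240×10⁷ m/s.
T = 2πm/(|q|B) = 2π(5.48×10⁻²⁶)/((1.602×10⁻¹⁹)(2.30×10⁻³)) ≈ 9.345×10⁻⁴ s.
pitch = v∥ T = (1.240×10⁷)(9.345×10⁻⁴) ≈ 1.16×10⁴ m.

p ≈ 1.16×10⁴ m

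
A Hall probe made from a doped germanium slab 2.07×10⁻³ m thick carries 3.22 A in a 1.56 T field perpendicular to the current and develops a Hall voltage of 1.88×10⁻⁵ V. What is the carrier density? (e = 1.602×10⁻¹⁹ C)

n ≈ 8.06×10²⁶ m⁻³

From V_H = IB/(n e t), n = IB/(V_H e t).
n = (3.22)(1.56)/((1.88×10⁻⁵)(1.602×10⁻¹⁹)(2.07×10⁻³)) ≈ 8.06×10²⁶ m⁻³.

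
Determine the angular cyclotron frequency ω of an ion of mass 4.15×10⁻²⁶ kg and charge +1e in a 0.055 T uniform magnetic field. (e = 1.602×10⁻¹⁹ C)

ω ≈ 2.1×10⁵ rad/s

ω = |q|B/m.
ω = (1.602×10⁻¹⁹)(0.055)/4.15×10⁻²⁶ ≈ 2.1×10⁵ rad/s.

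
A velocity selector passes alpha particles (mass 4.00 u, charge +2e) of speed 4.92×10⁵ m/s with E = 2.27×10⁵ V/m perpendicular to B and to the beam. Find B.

B = 0.461 T

Balance of forces in the selector: qE = qvB ⇒ B = E/v.
B = 2.27×10⁵/4.92×10⁵ = 0.461 T.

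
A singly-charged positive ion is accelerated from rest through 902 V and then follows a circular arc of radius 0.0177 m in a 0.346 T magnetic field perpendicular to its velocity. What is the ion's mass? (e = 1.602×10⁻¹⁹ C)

m ≈ 3.33×10⁻²⁷ kg

Combine |q|V = ½mv² and r = mv/(|q|B): eliminate v to get m = qB²r²/(2V).
m = (1.602×10⁻¹⁹)(0.346)²(0.0177)²/(2·902) ≈ 3.33×10⁻²⁷ kg.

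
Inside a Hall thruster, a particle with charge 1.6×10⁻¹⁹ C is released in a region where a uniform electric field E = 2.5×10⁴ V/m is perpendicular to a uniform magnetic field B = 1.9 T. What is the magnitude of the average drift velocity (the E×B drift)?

v_d ≈ 1.3×10⁴ m/s

In crossed fields the guiding centre drifts at v_d = |E×B|/B² = E/B, independent of charge and mass.
v_d = 2.5×10⁴/1.9 = 1.3×10⁴ m/s.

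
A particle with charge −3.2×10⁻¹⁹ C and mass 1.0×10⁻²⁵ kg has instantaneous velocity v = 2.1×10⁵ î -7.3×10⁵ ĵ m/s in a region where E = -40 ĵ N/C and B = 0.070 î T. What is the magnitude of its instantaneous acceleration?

v×B = (0, 0, 5.11×10⁴) N/C.
E + v×B = (0, -40.0, 5.11×10⁴) N/C.
F = q(E + v×B) = (−3.2×10⁻¹⁹ C)·(0, -40.0, 5.11×10⁴) = (0, 1.28×10⁻¹⁷, -1.64×10⁻¹⁴) N.
|a| = |F|/m = 1.635×10⁻¹⁴/1.0×10⁻²⁵ ≈ 1.64×10¹¹ m/s².

|a| ≈ 1.64×10¹¹ m/s²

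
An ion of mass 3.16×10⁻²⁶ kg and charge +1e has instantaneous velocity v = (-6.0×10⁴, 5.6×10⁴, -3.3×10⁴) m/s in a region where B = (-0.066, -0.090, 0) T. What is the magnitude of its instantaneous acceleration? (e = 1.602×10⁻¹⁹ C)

|a| ≈ 4.97×10¹⁰ m/s²

v×B = (-2970, 2180, 9100) N/C.
F = q v×B = (1.602×10⁻¹⁹ C)·(-2970, 2180, 9100) = (-4.76×10⁻¹⁶, 3.49×10⁻¹⁶, 1.46×10⁻¹⁵) N.
|a| = |F|/m = 1.572×10⁻¹⁵/3.16×10⁻²⁶ ≈ 4.97×10¹⁰ m/s².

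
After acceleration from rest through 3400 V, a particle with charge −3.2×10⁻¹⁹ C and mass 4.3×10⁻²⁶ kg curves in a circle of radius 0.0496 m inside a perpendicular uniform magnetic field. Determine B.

v = √(2|q|V/m) = √(2·3.2×10⁻¹⁹·3400/4.3×10⁻²⁶) ≈ 2.250×10⁵ m/s.
B = mv/(|q|r) = (4.3×10⁻²⁶)(2.250×10⁵)/((3.2×10⁻¹⁹)(0.0496)) ≈ 0.609 T.

B ≈ 0.609 T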